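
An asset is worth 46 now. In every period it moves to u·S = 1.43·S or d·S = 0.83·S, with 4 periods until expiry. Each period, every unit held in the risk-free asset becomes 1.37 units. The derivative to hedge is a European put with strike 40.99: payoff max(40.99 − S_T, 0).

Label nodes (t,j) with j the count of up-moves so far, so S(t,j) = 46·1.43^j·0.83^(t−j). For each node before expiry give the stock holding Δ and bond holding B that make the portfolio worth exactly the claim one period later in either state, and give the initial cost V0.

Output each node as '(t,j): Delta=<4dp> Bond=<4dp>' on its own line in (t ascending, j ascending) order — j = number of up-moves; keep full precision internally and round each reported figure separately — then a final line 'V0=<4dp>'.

No-arbitrage ⇒ martingale measure with p* = (R−d)/(u−d) = 0.9000.
Terminal payoffs: V(4,0)=19.1592, V(4,1)=3.3779, V(4,2)=0.0000, V(4,3)=0.0000, V(4,4)=0.0000
  t=3,j=0: stock 26.3022 → up 37.6121 (V=3.3779), down 21.8308 (V=19.1592). Price 3.6175; hedge Δ=-1.0000, bond B=29.9197.
  t=3,j=1: stock 45.3158 → up 64.8017 (V=0.0000), down 37.6121 (V=3.3779). Price 0.2466; hedge Δ=-0.1242, bond B=5.8763.
  t=3,j=2: stock 78.0743 → up 111.6462 (V=0.0000), down 64.8017 (V=0.0000). Price 0.0000; hedge Δ=0.0000, bond B=0.0000.
  t=3,j=3: stock 134.5135 → up 192.3543 (V=0.0000), down 111.6462 (V=0.0000). Price 0.0000; hedge Δ=0.0000, bond B=0.0000.
  t=2,j=0: stock 31.6894 → up 45.3158 (V=0.2466), down 26.3022 (V=3.6175). Price 0.4260; hedge Δ=-0.1773, bond B=6.0443.
  t=2,j=1: stock 54.5974 → up 78.0743 (V=0.0000), down 45.3158 (V=0.2466). Price 0.0180; hedge Δ=-0.0075, bond B=0.4289.
  t=2,j=2: stock 94.0654 → up 134.5135 (V=0.0000), down 78.0743 (V=0.0000). Price 0.0000; hedge Δ=0.0000, bond B=0.0000.
  t=1,j=0: stock 38.1800 → up 54.5974 (V=0.0180), down 31.6894 (V=0.4260). Price 0.0429; hedge Δ=-0.0178, bond B=0.7230.
  t=1,j=1: stock 65.7800 → up 94.0654 (V=0.0000), down 54.5974 (V=0.0180). Price 0.0013; hedge Δ=-0.0005, bond B=0.0313.
  t=0,j=0: stock 46.0000 → up 65.7800 (V=0.0013), down 38.1800 (V=0.0429). Price 0.0040; hedge Δ=-0.0015, bond B=0.0733.
The time-0 hedge costs 0.0040, which is the no-arbitrage price.

(0,0): Delta=-0.0015 Bond=0.0733
(1,0): Delta=-0.0178 Bond=0.7230
(1,1): Delta=-0.0005 Bond=0.0313
(2,0): Delta=-0.1773 Bond=6.0443
(2,1): Delta=-0.0075 Bond=0.4289
(2,2): Delta=0.0000 Bond=0.0000
(3,0): Delta=-1.0000 Bond=29.9197
(3,1): Delta=-0.1242 Bond=5.8763
(3,2): Delta=0.0000 Bond=0.0000
(3,3): Delta=0.0000 Bond=0.0000
V0=0.0040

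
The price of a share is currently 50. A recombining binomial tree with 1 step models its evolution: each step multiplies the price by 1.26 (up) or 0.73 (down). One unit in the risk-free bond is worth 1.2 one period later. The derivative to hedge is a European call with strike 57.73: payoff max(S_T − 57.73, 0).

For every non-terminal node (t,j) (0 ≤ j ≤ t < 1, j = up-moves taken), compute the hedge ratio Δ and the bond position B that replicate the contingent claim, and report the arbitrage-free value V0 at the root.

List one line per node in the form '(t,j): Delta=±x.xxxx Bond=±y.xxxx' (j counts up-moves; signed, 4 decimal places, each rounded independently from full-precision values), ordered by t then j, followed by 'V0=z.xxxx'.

(0,0): Delta=0.1989 Bond=-6.0489
V0=3.8945

The replicating-portfolio and risk-neutral prices coincide; use p* = (1.2−0.73)/(1.26−0.73) = 0.8868 for the latter.
Terminal payoffs: V(1,0)=0.0000, V(1,1)=5.2700
  t=0,j=0: stock 50.0000 → up 63.0000 (V=5.2700), down 36.5000 (V=0.0000). Price 3.8945; hedge Δ=0.1989, bond B=-6.0489.
Root portfolio cost Δ·50+B reproduces V0=3.8945.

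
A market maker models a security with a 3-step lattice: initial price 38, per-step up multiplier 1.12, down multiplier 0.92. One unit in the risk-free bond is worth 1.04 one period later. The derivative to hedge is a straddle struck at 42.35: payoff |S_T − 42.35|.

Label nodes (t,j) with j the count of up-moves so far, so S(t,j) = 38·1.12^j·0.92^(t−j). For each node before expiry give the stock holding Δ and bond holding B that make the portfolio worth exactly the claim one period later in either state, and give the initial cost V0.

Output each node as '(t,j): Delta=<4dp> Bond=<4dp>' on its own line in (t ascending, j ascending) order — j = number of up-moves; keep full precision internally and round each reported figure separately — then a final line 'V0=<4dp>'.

(0,0): Delta=0.0107 Bond=4.6380
(1,0): Delta=-0.7518 Bond=31.4801
(1,1): Delta=0.4282 Bond=-12.9476
(2,0): Delta=-1.0000 Bond=40.7212
(2,1): Delta=-0.6159 Bond=27.4181
(2,2): Delta=1.0000 Bond=-40.7212
V0=5.0429

Under the risk-neutral measure, an up-move has probability p* = (R−d)/(u−d) = 0.6000 and values discount at R = 1.04.
Payoff layer (t=3): V(3,0)=12.7599, V(3,1)=6.3272, V(3,2)=1.5038, V(3,3)=11.0373
  t=2,j=0: stock 32.1632 → up 36.0228 (V=6.3272), down 29.5901 (V=12.7599). Price 8.5580; hedge Δ=-1.0000, bond B=40.7212.
  t=2,j=1: stock 39.1552 → up 43.8538 (V=1.5038), down 36.0228 (V=6.3272). Price 3.3011; hedge Δ=-0.6159, bond B=27.4181.
  t=2,j=2: stock 47.6672 → up 53.3873 (V=11.0373), down 43.8538 (V=1.5038). Price 6.9460; hedge Δ=1.0000, bond B=-40.7212.
  t=1,j=0: stock 34.9600 → up 39.1552 (V=3.3011), down 32.1632 (V=8.5580). Price 5.1960; hedge Δ=-0.7518, bond B=31.4801.
  t=1,j=1: stock 42.5600 → up 47.6672 (V=6.9460), down 39.1552 (V=3.3011). Price 5.2770; hedge Δ=0.4282, bond B=-12.9476.
  t=0,j=0: stock 38.0000 → up 42.5600 (V=5.2770), down 34.9600 (V=5.1960). Price 5.0429; hedge Δ=0.0107, bond B=4.6380.
Each (Δ,B) replicates both successor values, so the strategy is self-financing and V0 is arbitrage-free.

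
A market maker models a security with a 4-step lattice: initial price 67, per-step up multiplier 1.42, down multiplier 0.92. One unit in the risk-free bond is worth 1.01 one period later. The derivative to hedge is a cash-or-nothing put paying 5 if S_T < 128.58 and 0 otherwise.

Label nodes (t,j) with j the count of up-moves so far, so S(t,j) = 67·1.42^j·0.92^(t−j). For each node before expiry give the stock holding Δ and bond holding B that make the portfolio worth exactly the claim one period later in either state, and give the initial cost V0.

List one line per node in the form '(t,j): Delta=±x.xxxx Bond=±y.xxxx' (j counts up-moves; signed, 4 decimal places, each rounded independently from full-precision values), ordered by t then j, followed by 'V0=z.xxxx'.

Under the risk-neutral measure, an up-move has probability p* = (R−d)/(u−d) = 0.1800 and values discount at R = 1.01.
Payoff layer (t=4): V(4,0)=5.0000, V(4,1)=5.0000, V(4,2)=5.0000, V(4,3)=0.0000, V(4,4)=0.0000
Node (3,0) S=52.1721: V=(p*·5.0000+(1−p*)·5.0000)/1.01=4.9505; Δ=(5.0000−5.0000)/(74.0844−47.9983)=0.0000; B=V−Δ·S=4.9505
Node (3,1) S=80.5265: V=(p*·5.0000+(1−p*)·5.0000)/1.01=4.9505; Δ=(5.0000−5.0000)/(114.3476−74.0844)=0.0000; B=V−Δ·S=4.9505
Node (3,2) S=124.2909: V=(p*·0.0000+(1−p*)·5.0000)/1.01=4.0594; Δ=(0.0000−5.0000)/(176.4931−114.3476)=-0.0805; B=V−Δ·S=14.0594
Node (3,3) S=191.8403: V=(p*·0.0000+(1−p*)·0.0000)/1.01=0.0000; Δ=(0.0000−0.0000)/(272.4132−176.4931)=0.0000; B=V−Δ·S=0.0000
Node (2,0) S=56.7088: V=(p*·4.9505+(1−p*)·4.9505)/1.01=4.9015; Δ=(4.9505−4.9505)/(80.5265−52.1721)=0.0000; B=V−Δ·S=4.9015
Node (2,1) S=87.5288: V=(p*·4.0594+(1−p*)·4.9505)/1.01=4.7427; Δ=(4.0594−4.9505)/(124.2909−80.5265)=-0.0204; B=V−Δ·S=6.5249
Node (2,2) S=135.0988: V=(p*·0.0000+(1−p*)·4.0594)/1.01=3.2958; Δ=(0.0000−4.0594)/(191.8403−124.2909)=-0.0601; B=V−Δ·S=11.4146
Node (1,0) S=61.6400: V=(p*·4.7427+(1−p*)·4.9015)/1.01=4.8246; Δ=(4.7427−4.9015)/(87.5288−56.7088)=-0.0052; B=V−Δ·S=5.1423
Node (1,1) S=95.1400: V=(p*·3.2958+(1−p*)·4.7427)/1.01=4.4378; Δ=(3.2958−4.7427)/(135.0988−87.5288)=-0.0304; B=V−Δ·S=7.3317
Node (0,0) S=67.0000: V=(p*·4.4378+(1−p*)·4.8246)/1.01=4.7079; Δ=(4.4378−4.8246)/(95.1400−61.6400)=-0.0115; B=V−Δ·S=5.4815
The time-0 hedge costs 4.7079, which is the no-arbitrage price.

(0,0): Delta=-0.0115 Bond=5.4815
(1,0): Delta=-0.0052 Bond=5.1423
(1,1): Delta=-0.0304 Bond=7.3317
(2,0): Delta=0.0000 Bond=4.9015
(2,1): Delta=-0.0204 Bond=6.5249
(2,2): Delta=-0.0601 Bond=11.4146
(3,0): Delta=0.0000 Bond=4.9505
(3,1): Delta=0.0000 Bond=4.9505
(3,2): Delta=-0.0805 Bond=14.0594
(3,3): Delta=0.0000 Bond=0.0000
V0=4.7079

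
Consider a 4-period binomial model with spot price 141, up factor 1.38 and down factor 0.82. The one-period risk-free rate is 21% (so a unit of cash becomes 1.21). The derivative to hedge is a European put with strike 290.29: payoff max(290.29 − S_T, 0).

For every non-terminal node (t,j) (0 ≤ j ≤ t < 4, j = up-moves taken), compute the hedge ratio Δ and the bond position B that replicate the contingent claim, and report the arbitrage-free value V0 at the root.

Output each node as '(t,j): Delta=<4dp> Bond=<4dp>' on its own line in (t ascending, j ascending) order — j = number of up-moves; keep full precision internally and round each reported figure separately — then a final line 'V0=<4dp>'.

The replicating-portfolio and risk-neutral prices coincide; use p* = (1.21−0.82)/(1.38−0.82) = 0.6964 for the latter.
Terminal values V(4,·): V(4,0)=226.5408, V(4,1)=183.0048, V(4,2)=109.7369, V(4,3)=0.0000, V(4,4)=0.0000
(3,0): S=77.7429. Δ = (V_up−V_dn)/(S_up−S_dn) = (183.0048−226.5408)/(107.2852−63.7492) = -1.0000. V = [p*·183.0048 + (1−p*)·226.5408]/1.21 = 162.1662. B = V − Δ·S = 239.9091.
(3,1): S=130.8356. Δ = (V_up−V_dn)/(S_up−S_dn) = (109.7369−183.0048)/(180.5531−107.2852) = -1.0000. V = [p*·109.7369 + (1−p*)·183.0048]/1.21 = 109.0735. B = V − Δ·S = 239.9091.
(3,2): S=220.1867. Δ = (V_up−V_dn)/(S_up−S_dn) = (0.0000−109.7369)/(303.8577−180.5531) = -0.8900. V = [p*·0.0000 + (1−p*)·109.7369]/1.21 = 27.5314. B = V − Δ·S = 223.4901.
(3,3): S=370.5582. Δ = (V_up−V_dn)/(S_up−S_dn) = (0.0000−0.0000)/(511.3702−303.8577) = 0.0000. V = [p*·0.0000 + (1−p*)·0.0000]/1.21 = 0.0000. B = V − Δ·S = 0.0000.
(2,0): S=94.8084. Δ = (V_up−V_dn)/(S_up−S_dn) = (109.0735−162.1662)/(130.8356−77.7429) = -1.0000. V = [p*·109.0735 + (1−p*)·162.1662]/1.21 = 103.4636. B = V − Δ·S = 198.2720.
(2,1): S=159.5556. Δ = (V_up−V_dn)/(S_up−S_dn) = (27.5314−109.0735)/(220.1867−130.8356) = -0.9126. V = [p*·27.5314 + (1−p*)·109.0735]/1.21 = 43.2109. B = V − Δ·S = 188.8219.
(2,2): S=268.5204. Δ = (V_up−V_dn)/(S_up−S_dn) = (0.0000−27.5314)/(370.5582−220.1867) = -0.1831. V = [p*·0.0000 + (1−p*)·27.5314]/1.21 = 6.9072. B = V − Δ·S = 56.0704.
(1,0): S=115.6200. Δ = (V_up−V_dn)/(S_up−S_dn) = (43.2109−103.4636)/(159.5556−94.8084) = -0.9306. V = [p*·43.2109 + (1−p*)·103.4636]/1.21 = 50.8280. B = V − Δ·S = 158.4220.
(1,1): S=194.5800. Δ = (V_up−V_dn)/(S_up−S_dn) = (6.9072−43.2109)/(268.5204−159.5556) = -0.3332. V = [p*·6.9072 + (1−p*)·43.2109]/1.21 = 14.8165. B = V − Δ·S = 79.6446.
(0,0): S=141.0000. Δ = (V_up−V_dn)/(S_up−S_dn) = (14.8165−50.8280)/(194.5800−115.6200) = -0.4561. V = [p*·14.8165 + (1−p*)·50.8280]/1.21 = 21.2798. B = V − Δ·S = 85.5861.
Check: Δ(0,0)·S0 + B(0,0) = 21.2798 = V0.

(0,0): Delta=-0.4561 Bond=85.5861
(1,0): Delta=-0.9306 Bond=158.4220
(1,1): Delta=-0.3332 Bond=79.6446
(2,0): Delta=-1.0000 Bond=198.2720
(2,1): Delta=-0.9126 Bond=188.8219
(2,2): Delta=-0.1831 Bond=56.0704
(3,0): Delta=-1.0000 Bond=239.9091
(3,1): Delta=-1.0000 Bond=239.9091
(3,2): Delta=-0.8900 Bond=223.4901
(3,3): Delta=0.0000 Bond=0.0000
V0=21.2798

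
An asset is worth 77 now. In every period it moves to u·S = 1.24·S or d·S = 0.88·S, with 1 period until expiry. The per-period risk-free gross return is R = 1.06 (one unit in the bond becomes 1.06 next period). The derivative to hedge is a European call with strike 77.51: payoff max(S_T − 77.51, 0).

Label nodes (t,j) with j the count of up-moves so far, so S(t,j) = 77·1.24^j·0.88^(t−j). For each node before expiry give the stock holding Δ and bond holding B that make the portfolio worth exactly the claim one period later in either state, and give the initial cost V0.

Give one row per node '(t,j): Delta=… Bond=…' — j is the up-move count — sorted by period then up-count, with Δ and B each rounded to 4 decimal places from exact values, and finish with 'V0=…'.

(0,0): Delta=0.6483 Bond=-41.4403
V0=8.4764

Under the risk-neutral measure, an up-move has probability p* = (R−d)/(u−d) = 0.5000 and values discount at R = 1.06.
Payoff layer (t=1): V(1,0)=0.0000, V(1,1)=17.9700
  t=0,j=0: stock 77.0000 → up 95.4800 (V=17.9700), down 67.7600 (V=0.0000). Price 8.4764; hedge Δ=0.6483, bond B=-41.4403.
Each (Δ,B) replicates both successor values, so the strategy is self-financing and V0 is arbitrage-free.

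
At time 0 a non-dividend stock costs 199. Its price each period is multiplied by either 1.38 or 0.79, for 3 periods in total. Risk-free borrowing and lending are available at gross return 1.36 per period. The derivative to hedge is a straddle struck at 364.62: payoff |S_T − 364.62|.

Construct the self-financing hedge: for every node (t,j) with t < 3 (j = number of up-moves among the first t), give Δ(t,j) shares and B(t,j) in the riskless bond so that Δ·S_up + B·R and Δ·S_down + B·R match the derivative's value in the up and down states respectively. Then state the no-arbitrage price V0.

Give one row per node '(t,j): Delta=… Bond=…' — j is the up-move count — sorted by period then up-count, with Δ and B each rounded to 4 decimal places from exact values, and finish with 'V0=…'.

(0,0): Delta=0.3613 Bond=-12.4091
(1,0): Delta=-1.0000 Bond=197.1345
(1,1): Delta=0.3886 Bond=-24.3855
(2,0): Delta=-1.0000 Bond=268.1029
(2,1): Delta=-1.0000 Bond=268.1029
(2,2): Delta=0.4165 Bond=-43.7350
V0=59.4907

Under the risk-neutral measure, an up-move has probability p* = (R−d)/(u−d) = 0.9661 and values discount at R = 1.36.
Payoff layer (t=3): V(3,0)=266.5052, V(3,1)=193.2297, V(3,2)=65.2293, V(3,3)=158.3663
(2,0): S=124.1959. Δ = (V_up−V_dn)/(S_up−S_dn) = (193.2297−266.5052)/(171.3903−98.1148) = -1.0000. V = [p*·193.2297 + (1−p*)·266.5052]/1.36 = 143.9070. B = V − Δ·S = 268.1029.
(2,1): S=216.9498. Δ = (V_up−V_dn)/(S_up−S_dn) = (65.2293−193.2297)/(299.3907−171.3903) = -1.0000. V = [p*·65.2293 + (1−p*)·193.2297]/1.36 = 51.1531. B = V − Δ·S = 268.1029.
(2,2): S=378.9756. Δ = (V_up−V_dn)/(S_up−S_dn) = (158.3663−65.2293)/(522.9863−299.3907) = 0.4165. V = [p*·158.3663 + (1−p*)·65.2293]/1.36 = 114.1244. B = V − Δ·S = -43.7350.
(1,0): S=157.2100. Δ = (V_up−V_dn)/(S_up−S_dn) = (51.1531−143.9070)/(216.9498−124.1959) = -1.0000. V = [p*·51.1531 + (1−p*)·143.9070]/1.36 = 39.9245. B = V − Δ·S = 197.1345.
(1,1): S=274.6200. Δ = (V_up−V_dn)/(S_up−S_dn) = (114.1244−51.1531)/(378.9756−216.9498) = 0.3886. V = [p*·114.1244 + (1−p*)·51.1531]/1.36 = 82.3454. B = V − Δ·S = -24.3855.
(0,0): S=199.0000. Δ = (V_up−V_dn)/(S_up−S_dn) = (82.3454−39.9245)/(274.6200−157.2100) = 0.3613. V = [p*·82.3454 + (1−p*)·39.9245]/1.36 = 59.4907. B = V − Δ·S = -12.4091.
Self-financing check: at every node Δ·S+B equals the discounted successor values.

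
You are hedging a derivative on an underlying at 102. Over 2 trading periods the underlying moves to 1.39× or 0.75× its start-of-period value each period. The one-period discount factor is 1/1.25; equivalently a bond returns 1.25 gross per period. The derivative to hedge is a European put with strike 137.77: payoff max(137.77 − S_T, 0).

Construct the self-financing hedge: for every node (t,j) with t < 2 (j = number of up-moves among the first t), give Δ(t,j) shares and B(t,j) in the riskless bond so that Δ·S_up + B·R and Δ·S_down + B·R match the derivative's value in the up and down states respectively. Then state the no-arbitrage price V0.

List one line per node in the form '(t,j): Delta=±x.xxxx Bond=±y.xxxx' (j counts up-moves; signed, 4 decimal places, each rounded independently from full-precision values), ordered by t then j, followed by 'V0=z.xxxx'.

(0,0): Delta=-0.4322 Bond=53.4242
(1,0): Delta=-1.0000 Bond=110.2160
(1,1): Delta=-0.3464 Bond=54.6183
V0=9.3385

Under the risk-neutral measure, an up-move has probability p* = (R−d)/(u−d) = 0.7813 and values discount at R = 1.25.
Payoff layer (t=2): V(2,0)=80.3950, V(2,1)=31.4350, V(2,2)=0.0000
(1,0): S=76.5000. Δ = (V_up−V_dn)/(S_up−S_dn) = (31.4350−80.3950)/(106.3350−57.3750) = -1.0000. V = [p*·31.4350 + (1−p*)·80.3950]/1.25 = 33.7160. B = V − Δ·S = 110.2160.
(1,1): S=141.7800. Δ = (V_up−V_dn)/(S_up−S_dn) = (0.0000−31.4350)/(197.0742−106.3350) = -0.3464. V = [p*·0.0000 + (1−p*)·31.4350]/1.25 = 5.5011. B = V − Δ·S = 54.6183.
(0,0): S=102.0000. Δ = (V_up−V_dn)/(S_up−S_dn) = (5.5011−33.7160)/(141.7800−76.5000) = -0.4322. V = [p*·5.5011 + (1−p*)·33.7160]/1.25 = 9.3385. B = V − Δ·S = 53.4242.
Check: Δ(0,0)·S0 + B(0,0) = 9.3385 = V0.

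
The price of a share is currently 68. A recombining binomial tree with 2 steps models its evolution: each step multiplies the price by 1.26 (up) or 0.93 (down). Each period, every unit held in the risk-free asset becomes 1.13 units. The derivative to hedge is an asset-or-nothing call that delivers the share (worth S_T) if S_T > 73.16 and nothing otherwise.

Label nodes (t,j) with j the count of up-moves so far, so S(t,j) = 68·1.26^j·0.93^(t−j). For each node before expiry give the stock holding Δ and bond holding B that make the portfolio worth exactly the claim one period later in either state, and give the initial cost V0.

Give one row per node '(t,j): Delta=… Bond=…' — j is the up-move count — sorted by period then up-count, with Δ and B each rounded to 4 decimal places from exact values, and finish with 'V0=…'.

(0,0): Delta=1.9137 Bond=-69.2794
(1,0): Delta=3.8182 Bond=-198.7252
(1,1): Delta=1.0000 Bond=0.0000
V0=60.8521

No-arbitrage ⇒ martingale measure with p* = (R−d)/(u−d) = 0.6061.
Terminal payoffs: V(2,0)=0.0000, V(2,1)=79.6824, V(2,2)=107.9568
  t=1,j=0: stock 63.2400 → up 79.6824 (V=79.6824), down 58.8132 (V=0.0000). Price 42.7366; hedge Δ=3.8182, bond B=-198.7252.
  t=1,j=1: stock 85.6800 → up 107.9568 (V=107.9568), down 79.6824 (V=79.6824). Price 85.6800; hedge Δ=1.0000, bond B=0.0000.
  t=0,j=0: stock 68.0000 → up 85.6800 (V=85.6800), down 63.2400 (V=42.7366). Price 60.8521; hedge Δ=1.9137, bond B=-69.2794.
Self-financing check: at every node Δ·S+B equals the discounted successor values.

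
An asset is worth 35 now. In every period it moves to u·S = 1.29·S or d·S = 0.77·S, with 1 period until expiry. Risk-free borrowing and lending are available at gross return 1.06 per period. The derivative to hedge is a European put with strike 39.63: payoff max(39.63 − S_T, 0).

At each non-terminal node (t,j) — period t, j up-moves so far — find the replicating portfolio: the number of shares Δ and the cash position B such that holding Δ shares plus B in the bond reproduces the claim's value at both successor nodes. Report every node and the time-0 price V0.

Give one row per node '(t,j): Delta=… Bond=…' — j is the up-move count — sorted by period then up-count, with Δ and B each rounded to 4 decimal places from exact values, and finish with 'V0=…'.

(0,0): Delta=-0.6967 Bond=29.6756
V0=5.2910

Under the risk-neutral measure, an up-move has probability p* = (R−d)/(u−d) = 0.5577 and values discount at R = 1.06.
Terminal payoffs: V(1,0)=12.6800, V(1,1)=0.0000
Node (0,0) S=35.0000: V=(p*·0.0000+(1−p*)·12.6800)/1.06=5.2910; Δ=(0.0000−12.6800)/(45.1500−26.9500)=-0.6967; B=V−Δ·S=29.6756
The time-0 hedge costs 5.2910, which is the no-arbitrage price.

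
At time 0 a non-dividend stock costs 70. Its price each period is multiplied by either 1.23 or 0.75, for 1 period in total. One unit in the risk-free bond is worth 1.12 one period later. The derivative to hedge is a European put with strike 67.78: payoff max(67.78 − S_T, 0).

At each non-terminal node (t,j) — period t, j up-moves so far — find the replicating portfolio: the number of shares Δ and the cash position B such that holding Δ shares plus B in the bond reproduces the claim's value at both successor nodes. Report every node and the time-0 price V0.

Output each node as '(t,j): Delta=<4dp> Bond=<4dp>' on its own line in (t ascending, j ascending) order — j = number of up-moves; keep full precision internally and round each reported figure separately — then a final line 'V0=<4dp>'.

(0,0): Delta=-0.4548 Bond=34.9598
V0=3.1265

No-arbitrage ⇒ martingale measure with p* = (R−d)/(u−d) = 0.7708.
Terminal payoffs: V(1,0)=15.2800, V(1,1)=0.0000
Node (0,0) S=70.0000: V=(p*·0.0000+(1−p*)·15.2800)/1.12=3.1265; Δ=(0.0000−15.2800)/(86.1000−52.5000)=-0.4548; B=V−Δ·S=34.9598
Root portfolio cost Δ·70+B reproduces V0=3.1265.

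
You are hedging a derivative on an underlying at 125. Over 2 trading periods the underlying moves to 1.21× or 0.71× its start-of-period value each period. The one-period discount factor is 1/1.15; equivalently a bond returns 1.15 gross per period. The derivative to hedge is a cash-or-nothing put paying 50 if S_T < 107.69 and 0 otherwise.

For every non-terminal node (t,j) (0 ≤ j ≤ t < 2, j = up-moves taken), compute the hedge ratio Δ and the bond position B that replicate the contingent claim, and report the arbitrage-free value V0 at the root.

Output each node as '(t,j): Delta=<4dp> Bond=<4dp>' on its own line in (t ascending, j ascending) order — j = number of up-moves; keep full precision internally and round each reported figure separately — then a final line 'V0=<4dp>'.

(0,0): Delta=-0.6122 Bond=85.0510
(1,0): Delta=0.0000 Bond=43.4783
(1,1): Delta=-0.6612 Bond=105.2174
V0=8.5293

No-arbitrage ⇒ martingale measure with p* = (R−d)/(u−d) = 0.8800.
Terminal payoffs: V(2,0)=50.0000, V(2,1)=50.0000, V(2,2)=0.0000
Node (1,0) S=88.7500: V=(p*·50.0000+(1−p*)·50.0000)/1.15=43.4783; Δ=(50.0000−50.0000)/(107.3875−63.0125)=0.0000; B=V−Δ·S=43.4783
Node (1,1) S=151.2500: V=(p*·0.0000+(1−p*)·50.0000)/1.15=5.2174; Δ=(0.0000−50.0000)/(183.0125−107.3875)=-0.6612; B=V−Δ·S=105.2174
Node (0,0) S=125.0000: V=(p*·5.2174+(1−p*)·43.4783)/1.15=8.5293; Δ=(5.2174−43.4783)/(151.2500−88.7500)=-0.6122; B=V−Δ·S=85.0510
Root portfolio cost Δ·125+B reproduces V0=8.5293.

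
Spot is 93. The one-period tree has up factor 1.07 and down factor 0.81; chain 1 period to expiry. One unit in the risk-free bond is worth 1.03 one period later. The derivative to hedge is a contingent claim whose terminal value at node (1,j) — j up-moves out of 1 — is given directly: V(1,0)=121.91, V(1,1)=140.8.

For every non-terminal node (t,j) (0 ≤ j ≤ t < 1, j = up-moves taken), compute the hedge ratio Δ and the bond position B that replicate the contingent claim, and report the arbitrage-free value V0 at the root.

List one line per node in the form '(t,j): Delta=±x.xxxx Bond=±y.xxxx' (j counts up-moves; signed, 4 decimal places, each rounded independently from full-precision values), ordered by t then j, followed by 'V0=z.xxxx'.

Since d<R<u, set p* = (R−d)/(u−d) = 0.8462; price each node as the discounted p*-expectation of its children.
Terminal values V(1,·): V(1,0)=121.9100, V(1,1)=140.8000
Node (0,0) S=93.0000: V=(p*·140.8000+(1−p*)·121.9100)/1.03=133.8775; Δ=(140.8000−121.9100)/(99.5100−75.3300)=0.7812; B=V−Δ·S=61.2237
Self-financing check: at every node Δ·S+B equals the discounted successor values.

(0,0): Delta=0.7812 Bond=61.2237
V0=133.8775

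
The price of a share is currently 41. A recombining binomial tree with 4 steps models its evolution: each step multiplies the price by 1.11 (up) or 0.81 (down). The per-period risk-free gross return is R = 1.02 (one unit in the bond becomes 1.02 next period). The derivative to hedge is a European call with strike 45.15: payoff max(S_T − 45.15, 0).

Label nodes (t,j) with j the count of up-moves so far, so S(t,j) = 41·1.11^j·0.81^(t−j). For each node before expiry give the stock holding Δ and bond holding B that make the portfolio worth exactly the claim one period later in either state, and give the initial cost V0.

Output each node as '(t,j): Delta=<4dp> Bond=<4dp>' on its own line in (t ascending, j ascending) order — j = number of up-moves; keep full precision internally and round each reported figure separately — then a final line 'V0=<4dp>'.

Under the risk-neutral measure, an up-move has probability p* = (R−d)/(u−d) = 0.7000 and values discount at R = 1.02.
At expiry t=4: V(4,0)=0.0000, V(4,1)=0.0000, V(4,2)=0.0000, V(4,3)=0.2690, V(4,4)=17.0909
Node (3,0) S=21.7891: V=(p*·0.0000+(1−p*)·0.0000)/1.02=0.0000; Δ=(0.0000−0.0000)/(24.1859−17.6492)=0.0000; B=V−Δ·S=0.0000
Node (3,1) S=29.8591: V=(p*·0.0000+(1−p*)·0.0000)/1.02=0.0000; Δ=(0.0000−0.0000)/(33.1436−24.1859)=0.0000; B=V−Δ·S=0.0000
Node (3,2) S=40.9180: V=(p*·0.2690+(1−p*)·0.0000)/1.02=0.1846; Δ=(0.2690−0.0000)/(45.4190−33.1436)=0.0219; B=V−Δ·S=-0.7121
Node (3,3) S=56.0729: V=(p*·17.0909+(1−p*)·0.2690)/1.02=11.8082; Δ=(17.0909−0.2690)/(62.2409−45.4190)=1.0000; B=V−Δ·S=-44.2647
Node (2,0) S=26.9001: V=(p*·0.0000+(1−p*)·0.0000)/1.02=0.0000; Δ=(0.0000−0.0000)/(29.8591−21.7891)=0.0000; B=V−Δ·S=0.0000
Node (2,1) S=36.8631: V=(p*·0.1846+(1−p*)·0.0000)/1.02=0.1267; Δ=(0.1846−0.0000)/(40.9180−29.8591)=0.0167; B=V−Δ·S=-0.4887
Node (2,2) S=50.5161: V=(p*·11.8082+(1−p*)·0.1846)/1.02=8.1579; Δ=(11.8082−0.1846)/(56.0729−40.9180)=0.7670; B=V−Δ·S=-30.5872
Node (1,0) S=33.2100: V=(p*·0.1267+(1−p*)·0.0000)/1.02=0.0870; Δ=(0.1267−0.0000)/(36.8631−26.9001)=0.0127; B=V−Δ·S=-0.3354
Node (1,1) S=45.5100: V=(p*·8.1579+(1−p*)·0.1267)/1.02=5.6359; Δ=(8.1579−0.1267)/(50.5161−36.8631)=0.5882; B=V−Δ·S=-21.1349
Node (0,0) S=41.0000: V=(p*·5.6359+(1−p*)·0.0870)/1.02=3.8933; Δ=(5.6359−0.0870)/(45.5100−33.2100)=0.4511; B=V−Δ·S=-14.6030
Each (Δ,B) replicates both successor values, so the strategy is self-financing and V0 is arbitrage-free.

(0,0): Delta=0.4511 Bond=-14.6030
(1,0): Delta=0.0127 Bond=-0.3354
(1,1): Delta=0.5882 Bond=-21.1349
(2,0): Delta=0.0000 Bond=0.0000
(2,1): Delta=0.0167 Bond=-0.4887
(2,2): Delta=0.7670 Bond=-30.5872
(3,0): Delta=0.0000 Bond=0.0000
(3,1): Delta=0.0000 Bond=0.0000
(3,2): Delta=0.0219 Bond=-0.7121
(3,3): Delta=1.0000 Bond=-44.2647
V0=3.8933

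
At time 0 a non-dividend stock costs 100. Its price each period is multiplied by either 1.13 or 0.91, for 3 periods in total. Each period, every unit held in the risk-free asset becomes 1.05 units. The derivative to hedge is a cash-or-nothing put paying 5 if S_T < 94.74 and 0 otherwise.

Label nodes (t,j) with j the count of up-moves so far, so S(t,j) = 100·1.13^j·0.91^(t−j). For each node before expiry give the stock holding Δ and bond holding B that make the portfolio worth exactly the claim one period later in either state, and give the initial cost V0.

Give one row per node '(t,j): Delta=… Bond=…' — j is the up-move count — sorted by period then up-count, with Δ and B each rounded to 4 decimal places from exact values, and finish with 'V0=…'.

(0,0): Delta=-0.0954 Bond=10.8385
(1,0): Delta=-0.1514 Bond=16.4727
(1,1): Delta=-0.0697 Bond=8.4706
(2,0): Delta=0.0000 Bond=4.7619
(2,1): Delta=-0.2210 Bond=24.4589
(2,2): Delta=0.0000 Bond=0.0000
V0=1.2980

No-arbitrage ⇒ martingale measure with p* = (R−d)/(u−d) = 0.6364.
Terminal values V(3,·): V(3,0)=5.0000, V(3,1)=5.0000, V(3,2)=0.0000, V(3,3)=0.0000
  t=2,j=0: stock 82.8100 → up 93.5753 (V=5.0000), down 75.3571 (V=5.0000). Price 4.7619; hedge Δ=0.0000, bond B=4.7619.
  t=2,j=1: stock 102.8300 → up 116.1979 (V=0.0000), down 93.5753 (V=5.0000). Price 1.7316; hedge Δ=-0.2210, bond B=24.4589.
  t=2,j=2: stock 127.6900 → up 144.2897 (V=0.0000), down 116.1979 (V=0.0000). Price 0.0000; hedge Δ=0.0000, bond B=0.0000.
  t=1,j=0: stock 91.0000 → up 102.8300 (V=1.7316), down 82.8100 (V=4.7619). Price 2.6986; hedge Δ=-0.1514, bond B=16.4727.
  t=1,j=1: stock 113.0000 → up 127.6900 (V=0.0000), down 102.8300 (V=1.7316). Price 0.5997; hedge Δ=-0.0697, bond B=8.4706.
  t=0,j=0: stock 100.0000 → up 113.0000 (V=0.5997), down 91.0000 (V=2.6986). Price 1.2980; hedge Δ=-0.0954, bond B=10.8385.
Self-financing check: at every node Δ·S+B equals the discounted successor values.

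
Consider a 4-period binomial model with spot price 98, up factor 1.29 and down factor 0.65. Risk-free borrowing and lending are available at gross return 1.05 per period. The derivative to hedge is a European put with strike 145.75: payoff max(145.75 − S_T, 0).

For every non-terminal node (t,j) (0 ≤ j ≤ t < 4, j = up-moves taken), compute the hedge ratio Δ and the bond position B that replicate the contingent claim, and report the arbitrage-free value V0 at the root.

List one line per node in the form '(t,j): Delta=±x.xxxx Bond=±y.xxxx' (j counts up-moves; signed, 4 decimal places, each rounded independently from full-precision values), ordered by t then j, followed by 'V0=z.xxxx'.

The replicating-portfolio and risk-neutral prices coincide; use p* = (1.05−0.65)/(1.29−0.65) = 0.6250 for the latter.
Payoff layer (t=4): V(4,0)=128.2564, V(4,1)=111.0319, V(4,2)=76.8479, V(4,3)=9.0059, V(4,4)=0.0000
  t=3,j=0: stock 26.9133 → up 34.7181 (V=111.0319), down 17.4936 (V=128.2564). Price 111.8963; hedge Δ=-1.0000, bond B=138.8095.
  t=3,j=1: stock 53.4125 → up 68.9021 (V=76.8479), down 34.7181 (V=111.0319). Price 85.3971; hedge Δ=-1.0000, bond B=138.8095.
  t=3,j=2: stock 106.0032 → up 136.7441 (V=9.0059), down 68.9021 (V=76.8479). Price 32.8064; hedge Δ=-1.0000, bond B=138.8095.
  t=3,j=3: stock 210.3755 → up 271.3844 (V=0.0000), down 136.7441 (V=9.0059). Price 3.2164; hedge Δ=-0.0669, bond B=17.2881.
  t=2,j=0: stock 41.4050 → up 53.4124 (V=85.3971), down 26.9133 (V=111.8963). Price 90.7945; hedge Δ=-1.0000, bond B=132.1995.
  t=2,j=1: stock 82.1730 → up 106.0032 (V=32.8064), down 53.4124 (V=85.3971). Price 50.0265; hedge Δ=-1.0000, bond B=132.1995.
  t=2,j=2: stock 163.0818 → up 210.3755 (V=3.2164), down 106.0032 (V=32.8064). Price 13.6311; hedge Δ=-0.2835, bond B=59.8654.
  t=1,j=0: stock 63.7000 → up 82.1730 (V=50.0265), down 41.4050 (V=90.7945). Price 62.2043; hedge Δ=-1.0000, bond B=125.9043.
  t=1,j=1: stock 126.4200 → up 163.0818 (V=13.6311), down 82.1730 (V=50.0265). Price 25.9804; hedge Δ=-0.4498, bond B=82.8483.
  t=0,j=0: stock 98.0000 → up 126.4200 (V=25.9804), down 63.7000 (V=62.2043). Price 37.6803; hedge Δ=-0.5776, bond B=94.2803.
Self-financing check: at every node Δ·S+B equals the discounted successor values.

(0,0): Delta=-0.5776 Bond=94.2803
(1,0): Delta=-1.0000 Bond=125.9043
(1,1): Delta=-0.4498 Bond=82.8483
(2,0): Delta=-1.0000 Bond=132.1995
(2,1): Delta=-1.0000 Bond=132.1995
(2,2): Delta=-0.2835 Bond=59.8654
(3,0): Delta=-1.0000 Bond=138.8095
(3,1): Delta=-1.0000 Bond=138.8095
(3,2): Delta=-1.0000 Bond=138.8095
(3,3): Delta=-0.0669 Bond=17.2881
V0=37.6803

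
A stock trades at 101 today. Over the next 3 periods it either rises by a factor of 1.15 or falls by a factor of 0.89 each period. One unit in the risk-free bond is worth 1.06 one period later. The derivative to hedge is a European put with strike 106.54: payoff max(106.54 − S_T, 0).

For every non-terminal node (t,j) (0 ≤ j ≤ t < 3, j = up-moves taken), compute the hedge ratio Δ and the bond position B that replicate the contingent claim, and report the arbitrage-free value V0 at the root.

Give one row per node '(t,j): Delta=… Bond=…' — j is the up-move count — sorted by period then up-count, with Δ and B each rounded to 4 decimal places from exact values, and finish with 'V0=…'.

(0,0): Delta=-0.3075 Bond=35.1569
(1,0): Delta=-0.6743 Bond=70.2404
(1,1): Delta=-0.1572 Bond=19.8095
(2,0): Delta=-1.0000 Bond=100.5094
(2,1): Delta=-0.5409 Bond=60.6612
(2,2): Delta=0.0000 Bond=0.0000
V0=4.0995

No-arbitrage ⇒ martingale measure with p* = (R−d)/(u−d) = 0.6538.
At expiry t=3: V(3,0)=35.3381, V(3,1)=14.5376, V(3,2)=0.0000, V(3,3)=0.0000
Node (2,0) S=80.0021: V=(p*·14.5376+(1−p*)·35.3381)/1.06=20.5073; Δ=(14.5376−35.3381)/(92.0024−71.2019)=-1.0000; B=V−Δ·S=100.5094
Node (2,1) S=103.3735: V=(p*·0.0000+(1−p*)·14.5376)/1.06=4.7474; Δ=(0.0000−14.5376)/(118.8795−92.0024)=-0.5409; B=V−Δ·S=60.6612
Node (2,2) S=133.5725: V=(p*·0.0000+(1−p*)·0.0000)/1.06=0.0000; Δ=(0.0000−0.0000)/(153.6084−118.8795)=0.0000; B=V−Δ·S=0.0000
Node (1,0) S=89.8900: V=(p*·4.7474+(1−p*)·20.5073)/1.06=9.6252; Δ=(4.7474−20.5073)/(103.3735−80.0021)=-0.6743; B=V−Δ·S=70.2404
Node (1,1) S=116.1500: V=(p*·0.0000+(1−p*)·4.7474)/1.06=1.5503; Δ=(0.0000−4.7474)/(133.5725−103.3735)=-0.1572; B=V−Δ·S=19.8095
Node (0,0) S=101.0000: V=(p*·1.5503+(1−p*)·9.6252)/1.06=4.0995; Δ=(1.5503−9.6252)/(116.1500−89.8900)=-0.3075; B=V−Δ·S=35.1569
Root portfolio cost Δ·101+B reproduces V0=4.0995.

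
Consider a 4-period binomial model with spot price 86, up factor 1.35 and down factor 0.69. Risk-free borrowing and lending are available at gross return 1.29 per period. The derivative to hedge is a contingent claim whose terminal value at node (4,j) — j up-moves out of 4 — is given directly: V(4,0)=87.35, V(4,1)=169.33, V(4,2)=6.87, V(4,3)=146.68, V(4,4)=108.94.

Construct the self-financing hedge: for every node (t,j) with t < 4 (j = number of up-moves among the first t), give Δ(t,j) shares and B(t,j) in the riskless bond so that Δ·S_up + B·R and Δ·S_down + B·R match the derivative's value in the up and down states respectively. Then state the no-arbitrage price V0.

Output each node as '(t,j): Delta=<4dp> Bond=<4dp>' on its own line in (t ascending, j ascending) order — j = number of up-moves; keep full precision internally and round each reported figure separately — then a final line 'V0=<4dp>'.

(0,0): Delta=-0.0036 Bond=41.9236
(1,0): Delta=1.3713 Bond=-27.5048
(1,1): Delta=-0.0739 Bond=62.2401
(2,0): Delta=-4.0229 Bond=185.3794
(2,1): Delta=1.6470 Bond=-57.5673
(2,2): Delta=-0.1619 Bond=94.0754
(3,0): Delta=4.3966 Bond=1.2741
(3,1): Delta=-4.4532 Bond=262.9260
(3,2): Delta=1.9588 Bond=-107.9806
(3,3): Delta=-0.2702 Bond=144.2911
V0=41.6114

Under the risk-neutral measure, an up-move has probability p* = (R−d)/(u−d) = 0.9091 and values discount at R = 1.29.
At expiry t=4: V(4,0)=87.3500, V(4,1)=169.3300, V(4,2)=6.8700, V(4,3)=146.6800, V(4,4)=108.9400
(3,0): S=28.2518. Δ = (V_up−V_dn)/(S_up−S_dn) = (169.3300−87.3500)/(38.1399−19.4937) = 4.3966. V = [p*·169.3300 + (1−p*)·87.3500]/1.29 = 125.4863. B = V − Δ·S = 1.2741.
(3,1): S=55.2752. Δ = (V_up−V_dn)/(S_up−S_dn) = (6.8700−169.3300)/(74.6215−38.1399) = -4.4532. V = [p*·6.8700 + (1−p*)·169.3300]/1.29 = 16.7745. B = V − Δ·S = 262.9260.
(3,2): S=108.1471. Δ = (V_up−V_dn)/(S_up−S_dn) = (146.6800−6.8700)/(145.9987−74.6215) = 1.9588. V = [p*·146.6800 + (1−p*)·6.8700]/1.29 = 103.8527. B = V − Δ·S = -107.9806.
(3,3): S=211.5923. Δ = (V_up−V_dn)/(S_up−S_dn) = (108.9400−146.6800)/(285.6495−145.9987) = -0.2702. V = [p*·108.9400 + (1−p*)·146.6800]/1.29 = 87.1092. B = V − Δ·S = 144.2911.
(2,0): S=40.9446. Δ = (V_up−V_dn)/(S_up−S_dn) = (16.7745−125.4863)/(55.2752−28.2518) = -4.0229. V = [p*·16.7745 + (1−p*)·125.4863]/1.29 = 20.6646. B = V − Δ·S = 185.3794.
(2,1): S=80.1090. Δ = (V_up−V_dn)/(S_up−S_dn) = (103.8527−16.7745)/(108.1471−55.2752) = 1.6470. V = [p*·103.8527 + (1−p*)·16.7745]/1.29 = 74.3694. B = V − Δ·S = -57.5673.
(2,2): S=156.7350. Δ = (V_up−V_dn)/(S_up−S_dn) = (87.1092−103.8527)/(211.5923−108.1471) = -0.1619. V = [p*·87.1092 + (1−p*)·103.8527]/1.29 = 68.7065. B = V − Δ·S = 94.0754.
(1,0): S=59.3400. Δ = (V_up−V_dn)/(S_up−S_dn) = (74.3694−20.6646)/(80.1090−40.9446) = 1.3713. V = [p*·74.3694 + (1−p*)·20.6646]/1.29 = 53.8660. B = V − Δ·S = -27.5048.
(1,1): S=116.1000. Δ = (V_up−V_dn)/(S_up−S_dn) = (68.7065−74.3694)/(156.7350−80.1090) = -0.0739. V = [p*·68.7065 + (1−p*)·74.3694]/1.29 = 53.6599. B = V − Δ·S = 62.2401.
(0,0): S=86.0000. Δ = (V_up−V_dn)/(S_up−S_dn) = (53.6599−53.8660)/(116.1000−59.3400) = -0.0036. V = [p*·53.6599 + (1−p*)·53.8660]/1.29 = 41.6114. B = V − Δ·S = 41.9236.
The time-0 hedge costs 41.6114, which is the no-arbitrage price.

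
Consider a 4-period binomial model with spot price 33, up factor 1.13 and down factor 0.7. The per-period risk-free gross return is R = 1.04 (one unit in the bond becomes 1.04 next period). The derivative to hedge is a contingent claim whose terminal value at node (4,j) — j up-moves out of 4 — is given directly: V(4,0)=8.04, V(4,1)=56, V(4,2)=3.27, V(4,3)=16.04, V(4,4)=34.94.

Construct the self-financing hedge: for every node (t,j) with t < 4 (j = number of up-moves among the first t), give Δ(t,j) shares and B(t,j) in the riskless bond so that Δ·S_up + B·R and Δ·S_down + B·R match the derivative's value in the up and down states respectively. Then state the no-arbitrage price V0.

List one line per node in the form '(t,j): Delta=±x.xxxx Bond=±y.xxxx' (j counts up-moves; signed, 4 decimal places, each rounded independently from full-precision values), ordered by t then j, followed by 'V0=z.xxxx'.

Under the risk-neutral measure, an up-move has probability p* = (R−d)/(u−d) = 0.7907 and values discount at R = 1.04.
Payoff layer (t=4): V(4,0)=8.0400, V(4,1)=56.0000, V(4,2)=3.2700, V(4,3)=16.0400, V(4,4)=34.9400
  t=3,j=0: stock 11.3190 → up 12.7905 (V=56.0000), down 7.9233 (V=8.0400). Price 44.1941; hedge Δ=9.8538, bond B=-67.3408.
  t=3,j=1: stock 18.2721 → up 20.6475 (V=3.2700), down 12.7905 (V=56.0000). Price 13.7563; hedge Δ=-6.7112, bond B=136.3842.
  t=3,j=2: stock 29.4964 → up 33.3309 (V=16.0400), down 20.6475 (V=3.2700). Price 12.8531; hedge Δ=1.0068, bond B=-16.8446.
  t=3,j=3: stock 47.6156 → up 53.8056 (V=34.9400), down 33.3309 (V=16.0400). Price 29.7925; hedge Δ=0.9231, bond B=-14.1610.
  t=2,j=0: stock 16.1700 → up 18.2721 (V=13.7563), down 11.3190 (V=44.1941). Price 19.3529; hedge Δ=-4.3776, bond B=90.1385.
  t=2,j=1: stock 26.1030 → up 29.4964 (V=12.8531), down 18.2721 (V=13.7563). Price 12.5405; hedge Δ=-0.0805, bond B=14.6409.
  t=2,j=2: stock 42.1377 → up 47.6156 (V=29.7925), down 29.4964 (V=12.8531). Price 25.2375; hedge Δ=0.9349, bond B=-14.1564.
  t=1,j=0: stock 23.1000 → up 26.1030 (V=12.5405), down 16.1700 (V=19.3529). Price 13.4292; hedge Δ=-0.6858, bond B=29.2719.
  t=1,j=1: stock 37.2900 → up 42.1377 (V=25.2375), down 26.1030 (V=12.5405). Price 21.7116; hedge Δ=0.7918, bond B=-7.8164.
  t=0,j=0: stock 33.0000 → up 37.2900 (V=21.7116), down 23.1000 (V=13.4292). Price 19.2096; hedge Δ=0.5837, bond B=-0.0517.
Root portfolio cost Δ·33+B reproduces V0=19.2096.

(0,0): Delta=0.5837 Bond=-0.0517
(1,0): Delta=-0.6858 Bond=29.2719
(1,1): Delta=0.7918 Bond=-7.8164
(2,0): Delta=-4.3776 Bond=90.1385
(2,1): Delta=-0.0805 Bond=14.6409
(2,2): Delta=0.9349 Bond=-14.1564
(3,0): Delta=9.8538 Bond=-67.3408
(3,1): Delta=-6.7112 Bond=136.3842
(3,2): Delta=1.0068 Bond=-16.8446
(3,3): Delta=0.9231 Bond=-14.1610
V0=19.2096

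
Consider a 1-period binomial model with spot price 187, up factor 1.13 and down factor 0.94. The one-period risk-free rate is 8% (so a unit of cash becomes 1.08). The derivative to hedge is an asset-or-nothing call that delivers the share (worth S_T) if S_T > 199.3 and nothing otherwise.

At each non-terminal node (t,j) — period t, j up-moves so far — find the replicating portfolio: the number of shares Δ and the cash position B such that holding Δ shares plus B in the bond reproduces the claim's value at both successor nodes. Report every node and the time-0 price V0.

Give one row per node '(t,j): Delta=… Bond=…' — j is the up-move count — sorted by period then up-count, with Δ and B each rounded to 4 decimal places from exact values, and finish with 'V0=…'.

(0,0): Delta=5.9474 Bond=-967.9893
V0=144.1686

Risk-neutral probability p* = (R−d)/(u−d) = (1.08−0.94)/(1.13−0.94) = 0.7368.
At expiry t=1: V(1,0)=0.0000, V(1,1)=211.3100
(0,0): S=187.0000. Δ = (V_up−V_dn)/(S_up−S_dn) = (211.3100−0.0000)/(211.3100−175.7800) = 5.9474. V = [p*·211.3100 + (1−p*)·0.0000]/1.08 = 144.1686. B = V − Δ·S = -967.9893.
Self-financing check: at every node Δ·S+B equals the discounted successor values.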